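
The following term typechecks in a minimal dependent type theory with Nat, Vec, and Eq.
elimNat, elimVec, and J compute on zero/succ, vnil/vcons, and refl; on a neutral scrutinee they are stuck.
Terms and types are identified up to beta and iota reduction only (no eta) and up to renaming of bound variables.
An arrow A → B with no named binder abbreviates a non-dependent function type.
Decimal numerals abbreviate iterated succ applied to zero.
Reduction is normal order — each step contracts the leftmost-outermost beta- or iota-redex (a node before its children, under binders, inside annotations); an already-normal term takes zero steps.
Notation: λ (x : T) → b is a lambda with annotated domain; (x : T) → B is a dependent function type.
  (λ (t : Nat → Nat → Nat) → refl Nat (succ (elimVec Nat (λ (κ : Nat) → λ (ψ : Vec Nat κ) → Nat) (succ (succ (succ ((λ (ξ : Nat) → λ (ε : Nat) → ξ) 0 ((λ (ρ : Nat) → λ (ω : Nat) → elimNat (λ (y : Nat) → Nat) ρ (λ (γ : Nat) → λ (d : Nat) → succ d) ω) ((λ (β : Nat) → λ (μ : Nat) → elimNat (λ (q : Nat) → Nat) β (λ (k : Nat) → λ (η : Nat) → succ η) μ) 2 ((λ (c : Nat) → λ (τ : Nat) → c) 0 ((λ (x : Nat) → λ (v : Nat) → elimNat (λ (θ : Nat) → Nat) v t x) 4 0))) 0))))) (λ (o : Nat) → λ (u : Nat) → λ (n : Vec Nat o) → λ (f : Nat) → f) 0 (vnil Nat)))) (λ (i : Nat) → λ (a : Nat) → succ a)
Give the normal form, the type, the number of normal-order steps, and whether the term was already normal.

reduced normal form:
  refl Nat 4
type:
  Eq Nat 4 4
reduction steps (normal order): 4
term was already normal: no
first redex: a beta-redex


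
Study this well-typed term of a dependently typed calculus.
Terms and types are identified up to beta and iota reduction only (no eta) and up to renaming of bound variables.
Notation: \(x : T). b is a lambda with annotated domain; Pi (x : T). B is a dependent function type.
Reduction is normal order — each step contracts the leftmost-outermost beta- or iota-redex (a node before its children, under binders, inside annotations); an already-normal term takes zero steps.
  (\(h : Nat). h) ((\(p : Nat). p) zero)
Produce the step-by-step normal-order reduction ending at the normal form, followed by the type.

normal-order reduction:
  (\(h : Nat). h) ((\(p : Nat). p) zero)
  ~> (\(h : Nat). h) zero
  ~> zero
the term's type:
  Nat


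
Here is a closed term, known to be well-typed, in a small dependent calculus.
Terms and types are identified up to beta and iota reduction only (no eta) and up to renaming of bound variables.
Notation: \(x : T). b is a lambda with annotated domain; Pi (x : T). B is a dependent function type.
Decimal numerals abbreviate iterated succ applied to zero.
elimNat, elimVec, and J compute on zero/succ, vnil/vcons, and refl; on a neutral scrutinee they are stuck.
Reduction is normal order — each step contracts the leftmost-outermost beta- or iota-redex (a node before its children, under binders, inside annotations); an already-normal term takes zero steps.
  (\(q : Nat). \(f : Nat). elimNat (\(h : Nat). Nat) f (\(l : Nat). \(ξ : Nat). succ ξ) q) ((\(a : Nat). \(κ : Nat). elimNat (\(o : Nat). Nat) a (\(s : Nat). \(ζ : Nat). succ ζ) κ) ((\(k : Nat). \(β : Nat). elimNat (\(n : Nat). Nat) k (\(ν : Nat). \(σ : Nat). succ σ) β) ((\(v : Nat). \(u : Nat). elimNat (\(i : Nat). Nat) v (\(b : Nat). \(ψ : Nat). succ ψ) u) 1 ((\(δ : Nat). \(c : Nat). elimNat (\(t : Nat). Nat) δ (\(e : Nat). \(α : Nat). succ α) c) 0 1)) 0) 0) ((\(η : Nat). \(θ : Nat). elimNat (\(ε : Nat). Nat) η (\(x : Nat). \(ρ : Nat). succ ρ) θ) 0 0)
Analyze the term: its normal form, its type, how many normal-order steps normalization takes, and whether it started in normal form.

reduced normal form:
  2
type:
  Nat
reduction steps (normal order): 30
term was already normal: no
first contracted redex: a beta-redex


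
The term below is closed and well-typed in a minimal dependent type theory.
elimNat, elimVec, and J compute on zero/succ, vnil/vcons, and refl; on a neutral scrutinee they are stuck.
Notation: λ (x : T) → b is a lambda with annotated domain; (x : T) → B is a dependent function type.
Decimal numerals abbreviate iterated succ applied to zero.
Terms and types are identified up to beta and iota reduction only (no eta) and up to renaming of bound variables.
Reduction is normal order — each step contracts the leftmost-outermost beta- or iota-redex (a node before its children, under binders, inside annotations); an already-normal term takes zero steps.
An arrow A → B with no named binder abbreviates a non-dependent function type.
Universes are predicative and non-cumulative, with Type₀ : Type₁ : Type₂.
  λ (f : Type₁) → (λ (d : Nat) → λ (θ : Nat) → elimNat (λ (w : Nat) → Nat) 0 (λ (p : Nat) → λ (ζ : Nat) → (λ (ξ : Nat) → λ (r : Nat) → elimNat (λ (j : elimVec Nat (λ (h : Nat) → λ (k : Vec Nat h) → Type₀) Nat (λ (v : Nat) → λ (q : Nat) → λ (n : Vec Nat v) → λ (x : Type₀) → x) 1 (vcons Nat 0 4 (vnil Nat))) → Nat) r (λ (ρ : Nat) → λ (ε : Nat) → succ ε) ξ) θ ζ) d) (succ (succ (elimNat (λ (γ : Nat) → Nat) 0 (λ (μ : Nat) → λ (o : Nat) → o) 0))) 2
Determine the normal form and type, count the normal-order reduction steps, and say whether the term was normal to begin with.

normal form:
  λ (f : Type₁) → 4
type:
  Type₁ → Nat
steps to reach normal form (normal order): 37
started in normal form: no
first redex: a beta-redex


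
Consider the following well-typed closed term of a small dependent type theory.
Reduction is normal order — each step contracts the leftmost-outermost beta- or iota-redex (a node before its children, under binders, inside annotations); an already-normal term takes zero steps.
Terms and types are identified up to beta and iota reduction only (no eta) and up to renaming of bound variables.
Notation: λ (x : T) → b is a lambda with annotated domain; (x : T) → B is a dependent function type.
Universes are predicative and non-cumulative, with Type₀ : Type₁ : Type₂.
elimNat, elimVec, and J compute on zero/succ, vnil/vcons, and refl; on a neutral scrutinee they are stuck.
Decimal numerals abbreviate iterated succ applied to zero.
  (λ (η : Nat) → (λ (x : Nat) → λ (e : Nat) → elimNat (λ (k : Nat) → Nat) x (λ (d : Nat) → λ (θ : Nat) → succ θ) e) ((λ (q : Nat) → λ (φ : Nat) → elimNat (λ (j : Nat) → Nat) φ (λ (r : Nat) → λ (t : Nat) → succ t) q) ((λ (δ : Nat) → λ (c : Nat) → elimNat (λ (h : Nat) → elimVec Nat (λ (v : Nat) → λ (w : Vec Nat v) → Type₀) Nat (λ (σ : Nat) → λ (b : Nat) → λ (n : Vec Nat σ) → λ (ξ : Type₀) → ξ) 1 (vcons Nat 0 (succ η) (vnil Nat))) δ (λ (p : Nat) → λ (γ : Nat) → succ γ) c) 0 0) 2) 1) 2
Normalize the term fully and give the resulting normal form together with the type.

reduced normal form:
  3
type:
  Nat


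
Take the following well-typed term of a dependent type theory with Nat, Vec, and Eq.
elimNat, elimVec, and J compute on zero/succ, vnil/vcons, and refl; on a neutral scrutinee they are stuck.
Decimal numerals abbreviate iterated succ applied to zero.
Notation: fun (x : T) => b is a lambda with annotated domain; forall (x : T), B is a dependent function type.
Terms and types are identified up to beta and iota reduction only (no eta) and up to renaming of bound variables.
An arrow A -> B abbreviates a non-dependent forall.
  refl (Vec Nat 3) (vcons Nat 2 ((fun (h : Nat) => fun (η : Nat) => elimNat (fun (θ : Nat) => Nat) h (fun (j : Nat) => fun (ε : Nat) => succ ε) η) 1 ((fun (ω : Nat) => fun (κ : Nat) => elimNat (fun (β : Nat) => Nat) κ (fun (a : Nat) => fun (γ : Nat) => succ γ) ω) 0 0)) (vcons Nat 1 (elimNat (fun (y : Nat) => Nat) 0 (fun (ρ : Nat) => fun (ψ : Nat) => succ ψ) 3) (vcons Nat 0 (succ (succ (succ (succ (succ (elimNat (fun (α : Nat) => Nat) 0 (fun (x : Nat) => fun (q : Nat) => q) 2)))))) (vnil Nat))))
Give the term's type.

type:
  Eq (Vec Nat 3) (vcons Nat 2 1 (vcons Nat 1 3 (vcons Nat 0 5 (vnil Nat)))) (vcons Nat 2 1 (vcons Nat 1 3 (vcons Nat 0 5 (vnil Nat))))


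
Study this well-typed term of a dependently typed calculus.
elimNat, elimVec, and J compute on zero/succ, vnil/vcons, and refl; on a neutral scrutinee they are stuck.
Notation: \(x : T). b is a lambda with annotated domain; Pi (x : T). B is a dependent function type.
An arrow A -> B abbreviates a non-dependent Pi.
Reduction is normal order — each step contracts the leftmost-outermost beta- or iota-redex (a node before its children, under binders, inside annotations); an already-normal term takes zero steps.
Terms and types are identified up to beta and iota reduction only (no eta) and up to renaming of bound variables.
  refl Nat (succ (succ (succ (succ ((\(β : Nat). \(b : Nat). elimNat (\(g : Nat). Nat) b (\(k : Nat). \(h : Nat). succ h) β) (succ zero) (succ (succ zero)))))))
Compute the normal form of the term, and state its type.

reduced normal form:
  refl Nat (succ (succ (succ (succ (succ (succ (succ zero)))))))
the term's type:
  Eq Nat (succ (succ (succ (succ (succ (succ (succ zero))))))) (succ (succ (succ (succ (succ (succ (succ zero)))))))
observation: normalization takes exactly 6 steps under the normal-order strategy.


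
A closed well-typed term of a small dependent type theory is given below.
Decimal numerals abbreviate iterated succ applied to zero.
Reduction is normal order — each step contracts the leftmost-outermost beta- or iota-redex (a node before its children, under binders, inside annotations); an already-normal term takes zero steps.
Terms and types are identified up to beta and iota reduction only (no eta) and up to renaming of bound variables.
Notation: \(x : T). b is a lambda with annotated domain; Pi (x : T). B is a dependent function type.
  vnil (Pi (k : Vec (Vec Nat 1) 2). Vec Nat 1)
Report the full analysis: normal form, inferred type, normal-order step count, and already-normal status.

reduced normal form:
  vnil (Pi (k : Vec (Vec Nat 1) 2). Vec Nat 1)
type:
  Vec (Pi (k : Vec (Vec Nat 1) 2). Vec Nat 1) 0
reduction steps (normal order): 0
already normal: yes


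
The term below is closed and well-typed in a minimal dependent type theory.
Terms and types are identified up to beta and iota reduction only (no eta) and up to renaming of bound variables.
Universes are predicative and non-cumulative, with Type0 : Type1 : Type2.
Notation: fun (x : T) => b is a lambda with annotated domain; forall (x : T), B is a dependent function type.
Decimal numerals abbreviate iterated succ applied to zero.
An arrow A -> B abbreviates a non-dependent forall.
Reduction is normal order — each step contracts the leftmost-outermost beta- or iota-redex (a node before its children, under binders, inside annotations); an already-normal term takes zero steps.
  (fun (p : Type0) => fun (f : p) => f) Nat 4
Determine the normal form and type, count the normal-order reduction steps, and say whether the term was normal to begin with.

reduced normal form:
  4
type:
  Nat
steps to reach normal form (normal order): 2
term was already normal: no
first contracted redex: a beta-redex


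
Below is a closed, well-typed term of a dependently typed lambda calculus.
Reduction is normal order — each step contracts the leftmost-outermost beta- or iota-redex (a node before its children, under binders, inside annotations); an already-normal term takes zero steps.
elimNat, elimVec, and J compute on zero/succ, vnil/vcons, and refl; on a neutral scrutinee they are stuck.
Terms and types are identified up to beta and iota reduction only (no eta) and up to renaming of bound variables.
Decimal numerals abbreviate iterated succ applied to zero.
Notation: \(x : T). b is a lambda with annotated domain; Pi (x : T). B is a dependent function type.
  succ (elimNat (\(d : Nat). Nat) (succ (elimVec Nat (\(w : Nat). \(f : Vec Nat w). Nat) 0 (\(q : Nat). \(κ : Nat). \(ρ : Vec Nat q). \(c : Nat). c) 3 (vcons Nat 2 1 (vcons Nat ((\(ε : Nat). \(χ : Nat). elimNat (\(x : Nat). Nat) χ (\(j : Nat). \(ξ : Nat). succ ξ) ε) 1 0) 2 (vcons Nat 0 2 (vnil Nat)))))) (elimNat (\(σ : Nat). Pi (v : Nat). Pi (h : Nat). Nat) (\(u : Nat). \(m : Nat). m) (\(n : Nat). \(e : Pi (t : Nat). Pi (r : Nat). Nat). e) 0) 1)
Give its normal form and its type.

resulting normal form:
  2
the term's type:
  Nat


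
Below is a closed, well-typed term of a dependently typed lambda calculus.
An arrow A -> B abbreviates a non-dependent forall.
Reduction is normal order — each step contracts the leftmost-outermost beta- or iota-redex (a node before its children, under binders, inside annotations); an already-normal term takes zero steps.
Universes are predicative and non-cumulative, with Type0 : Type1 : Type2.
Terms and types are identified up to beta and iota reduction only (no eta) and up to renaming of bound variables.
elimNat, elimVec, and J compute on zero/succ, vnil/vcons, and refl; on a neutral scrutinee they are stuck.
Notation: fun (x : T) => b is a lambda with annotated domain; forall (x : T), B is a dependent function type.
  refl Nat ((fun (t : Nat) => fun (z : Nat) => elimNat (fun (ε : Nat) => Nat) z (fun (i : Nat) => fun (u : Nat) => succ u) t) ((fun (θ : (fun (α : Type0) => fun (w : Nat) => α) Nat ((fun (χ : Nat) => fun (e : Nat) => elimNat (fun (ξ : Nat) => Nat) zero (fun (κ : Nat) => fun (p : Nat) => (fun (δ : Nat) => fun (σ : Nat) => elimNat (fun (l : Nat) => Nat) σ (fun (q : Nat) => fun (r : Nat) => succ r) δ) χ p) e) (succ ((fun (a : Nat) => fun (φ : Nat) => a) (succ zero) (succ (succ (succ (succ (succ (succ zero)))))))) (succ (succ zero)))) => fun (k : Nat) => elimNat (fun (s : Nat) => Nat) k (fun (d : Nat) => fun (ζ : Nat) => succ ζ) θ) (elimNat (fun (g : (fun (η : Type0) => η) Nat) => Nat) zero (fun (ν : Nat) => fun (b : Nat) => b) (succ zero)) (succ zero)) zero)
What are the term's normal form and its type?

normal form:
  refl Nat (succ zero)
inferred type:
  Eq Nat (succ zero) (succ zero)


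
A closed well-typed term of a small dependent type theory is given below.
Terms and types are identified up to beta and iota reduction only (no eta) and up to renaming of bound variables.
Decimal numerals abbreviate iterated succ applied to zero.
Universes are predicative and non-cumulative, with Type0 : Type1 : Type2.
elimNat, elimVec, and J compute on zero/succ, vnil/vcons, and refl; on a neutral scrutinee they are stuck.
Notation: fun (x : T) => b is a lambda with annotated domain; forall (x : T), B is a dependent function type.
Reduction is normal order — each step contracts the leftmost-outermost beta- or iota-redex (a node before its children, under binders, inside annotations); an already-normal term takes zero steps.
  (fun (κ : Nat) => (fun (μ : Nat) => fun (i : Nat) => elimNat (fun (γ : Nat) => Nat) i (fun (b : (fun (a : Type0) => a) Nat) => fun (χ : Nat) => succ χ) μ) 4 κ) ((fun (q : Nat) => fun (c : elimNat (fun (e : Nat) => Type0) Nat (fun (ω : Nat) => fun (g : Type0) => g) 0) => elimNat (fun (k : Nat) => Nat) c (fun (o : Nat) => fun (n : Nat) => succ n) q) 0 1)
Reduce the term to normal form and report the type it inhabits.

reduced normal form:
  5
inferred type:
  Nat


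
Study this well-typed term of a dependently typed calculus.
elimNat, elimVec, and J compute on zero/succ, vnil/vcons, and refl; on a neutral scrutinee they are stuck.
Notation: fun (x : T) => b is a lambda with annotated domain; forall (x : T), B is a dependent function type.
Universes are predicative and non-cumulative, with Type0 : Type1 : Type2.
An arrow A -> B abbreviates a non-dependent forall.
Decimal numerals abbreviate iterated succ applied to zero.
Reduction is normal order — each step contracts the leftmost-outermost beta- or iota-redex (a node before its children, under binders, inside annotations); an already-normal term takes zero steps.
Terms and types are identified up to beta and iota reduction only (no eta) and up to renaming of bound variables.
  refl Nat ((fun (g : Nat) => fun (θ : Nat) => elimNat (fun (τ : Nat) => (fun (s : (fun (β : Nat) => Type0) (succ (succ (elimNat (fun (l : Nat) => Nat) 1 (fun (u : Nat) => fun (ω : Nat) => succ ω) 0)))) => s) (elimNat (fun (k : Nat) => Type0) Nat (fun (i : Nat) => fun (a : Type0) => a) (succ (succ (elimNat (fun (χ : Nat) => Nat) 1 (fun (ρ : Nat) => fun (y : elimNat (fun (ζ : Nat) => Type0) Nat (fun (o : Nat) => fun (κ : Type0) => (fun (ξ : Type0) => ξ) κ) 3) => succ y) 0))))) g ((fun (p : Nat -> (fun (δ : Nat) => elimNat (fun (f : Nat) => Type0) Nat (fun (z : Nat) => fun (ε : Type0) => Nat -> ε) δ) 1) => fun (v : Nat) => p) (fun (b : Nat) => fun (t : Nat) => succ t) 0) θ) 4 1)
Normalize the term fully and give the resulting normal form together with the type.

reduced normal form:
  refl Nat 5
type:
  Eq Nat 5 5


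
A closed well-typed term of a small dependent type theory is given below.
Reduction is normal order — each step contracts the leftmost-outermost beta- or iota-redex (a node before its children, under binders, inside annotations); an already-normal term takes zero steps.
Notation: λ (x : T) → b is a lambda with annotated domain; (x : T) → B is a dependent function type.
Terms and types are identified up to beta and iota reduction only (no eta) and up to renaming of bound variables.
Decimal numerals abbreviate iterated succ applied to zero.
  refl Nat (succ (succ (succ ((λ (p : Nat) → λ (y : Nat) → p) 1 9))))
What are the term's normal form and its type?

reduced normal form:
  refl Nat 4
type:
  Eq Nat 4 4
observation: contracting a beta-redex first, the term normalizes in 2 steps.


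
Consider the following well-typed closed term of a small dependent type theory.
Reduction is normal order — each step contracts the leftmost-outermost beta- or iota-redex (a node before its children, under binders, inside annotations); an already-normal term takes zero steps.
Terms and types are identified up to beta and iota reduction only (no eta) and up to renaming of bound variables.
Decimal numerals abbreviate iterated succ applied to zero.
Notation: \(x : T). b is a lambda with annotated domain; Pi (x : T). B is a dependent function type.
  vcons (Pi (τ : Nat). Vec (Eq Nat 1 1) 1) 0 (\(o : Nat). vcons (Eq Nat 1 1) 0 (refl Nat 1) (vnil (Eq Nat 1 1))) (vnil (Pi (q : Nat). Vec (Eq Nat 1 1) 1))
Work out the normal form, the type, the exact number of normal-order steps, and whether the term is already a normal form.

reduced normal form:
  vcons (Pi (τ : Nat). Vec (Eq Nat 1 1) 1) 0 (\(o : Nat). vcons (Eq Nat 1 1) 0 (refl Nat 1) (vnil (Eq Nat 1 1))) (vnil (Pi (q : Nat). Vec (Eq Nat 1 1) 1))
inferred type:
  Vec (Pi (τ : Nat). Vec (Eq Nat 1 1) 1) 1
reduction steps (normal order): 0
started in normal form: yes


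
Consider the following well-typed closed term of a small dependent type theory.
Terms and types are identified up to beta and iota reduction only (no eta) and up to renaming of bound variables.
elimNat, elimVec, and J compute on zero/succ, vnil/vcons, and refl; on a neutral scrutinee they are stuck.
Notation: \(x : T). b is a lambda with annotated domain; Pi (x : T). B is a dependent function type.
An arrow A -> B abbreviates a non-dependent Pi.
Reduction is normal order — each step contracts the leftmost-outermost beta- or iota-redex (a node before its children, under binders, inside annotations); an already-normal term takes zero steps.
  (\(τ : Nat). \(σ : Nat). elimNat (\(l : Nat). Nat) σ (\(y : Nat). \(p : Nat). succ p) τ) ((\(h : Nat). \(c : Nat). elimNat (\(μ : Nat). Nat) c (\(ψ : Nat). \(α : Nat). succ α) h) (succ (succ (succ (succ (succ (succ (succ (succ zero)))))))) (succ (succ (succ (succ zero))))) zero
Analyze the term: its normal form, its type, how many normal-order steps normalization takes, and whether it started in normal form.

reduced normal form:
  succ (succ (succ (succ (succ (succ (succ (succ (succ (succ (succ (succ zero)))))))))))
inferred type:
  Nat
reduction steps (normal order): 66
started in normal form: no
first redex: a beta-redex


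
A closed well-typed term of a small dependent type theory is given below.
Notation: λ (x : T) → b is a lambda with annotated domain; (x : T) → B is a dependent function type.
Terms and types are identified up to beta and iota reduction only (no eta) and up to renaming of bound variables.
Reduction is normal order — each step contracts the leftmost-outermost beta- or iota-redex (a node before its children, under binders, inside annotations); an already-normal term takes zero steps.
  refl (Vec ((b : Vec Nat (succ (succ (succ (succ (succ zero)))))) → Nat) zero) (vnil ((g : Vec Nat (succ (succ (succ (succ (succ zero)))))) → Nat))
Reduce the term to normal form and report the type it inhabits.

reduced normal form:
  refl (Vec ((b : Vec Nat (succ (succ (succ (succ (succ zero)))))) → Nat) zero) (vnil ((g : Vec Nat (succ (succ (succ (succ (succ zero)))))) → Nat))
inferred type:
  Eq (Vec ((b : Vec Nat (succ (succ (succ (succ (succ zero)))))) → Nat) zero) (vnil ((g : Vec Nat (succ (succ (succ (succ (succ zero)))))) → Nat)) (vnil ((s : Vec Nat (succ (succ (succ (succ (succ zero)))))) → Nat))


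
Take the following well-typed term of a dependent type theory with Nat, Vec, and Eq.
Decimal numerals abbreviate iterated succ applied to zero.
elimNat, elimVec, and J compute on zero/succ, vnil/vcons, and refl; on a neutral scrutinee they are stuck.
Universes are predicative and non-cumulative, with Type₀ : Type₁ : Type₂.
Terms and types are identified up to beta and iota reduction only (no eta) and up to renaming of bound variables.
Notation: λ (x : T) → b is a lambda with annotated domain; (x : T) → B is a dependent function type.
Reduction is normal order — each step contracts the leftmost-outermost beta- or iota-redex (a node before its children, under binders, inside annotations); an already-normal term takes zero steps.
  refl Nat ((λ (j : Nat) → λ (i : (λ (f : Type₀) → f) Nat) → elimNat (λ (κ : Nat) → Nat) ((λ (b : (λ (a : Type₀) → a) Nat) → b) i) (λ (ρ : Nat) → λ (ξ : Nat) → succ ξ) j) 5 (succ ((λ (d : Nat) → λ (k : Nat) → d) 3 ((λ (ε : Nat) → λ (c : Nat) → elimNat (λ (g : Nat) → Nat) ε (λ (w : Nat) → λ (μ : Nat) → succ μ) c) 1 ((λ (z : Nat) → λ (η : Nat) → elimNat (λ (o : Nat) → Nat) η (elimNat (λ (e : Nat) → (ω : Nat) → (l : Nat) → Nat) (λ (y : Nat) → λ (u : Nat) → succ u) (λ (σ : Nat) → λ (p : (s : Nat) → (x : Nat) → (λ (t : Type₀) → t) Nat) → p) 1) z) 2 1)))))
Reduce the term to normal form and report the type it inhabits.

reduced normal form:
  refl Nat 9
inferred type:
  Eq Nat 9 9
observation: 21 normal-order steps separate the term from its normal form.


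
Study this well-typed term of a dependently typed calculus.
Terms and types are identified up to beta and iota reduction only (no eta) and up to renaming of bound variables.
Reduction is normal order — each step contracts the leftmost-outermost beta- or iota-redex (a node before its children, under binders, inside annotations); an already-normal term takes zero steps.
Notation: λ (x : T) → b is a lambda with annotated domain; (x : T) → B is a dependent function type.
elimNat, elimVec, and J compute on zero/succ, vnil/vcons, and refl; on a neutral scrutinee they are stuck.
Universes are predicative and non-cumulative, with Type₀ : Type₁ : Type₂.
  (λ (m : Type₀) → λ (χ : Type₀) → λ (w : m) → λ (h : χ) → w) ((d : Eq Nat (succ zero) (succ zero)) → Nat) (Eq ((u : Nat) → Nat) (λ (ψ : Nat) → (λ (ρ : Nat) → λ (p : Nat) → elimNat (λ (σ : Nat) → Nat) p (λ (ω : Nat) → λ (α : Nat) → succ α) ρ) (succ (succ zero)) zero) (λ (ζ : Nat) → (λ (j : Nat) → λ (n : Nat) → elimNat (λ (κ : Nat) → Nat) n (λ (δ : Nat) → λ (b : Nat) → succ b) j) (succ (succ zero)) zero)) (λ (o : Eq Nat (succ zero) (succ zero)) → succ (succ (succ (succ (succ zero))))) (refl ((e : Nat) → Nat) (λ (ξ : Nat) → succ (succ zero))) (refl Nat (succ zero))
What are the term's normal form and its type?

reduced normal form:
  succ (succ (succ (succ (succ zero))))
the term's type:
  Nat
observation: 5 normal-order steps normalize the term, beginning with a beta-redex.


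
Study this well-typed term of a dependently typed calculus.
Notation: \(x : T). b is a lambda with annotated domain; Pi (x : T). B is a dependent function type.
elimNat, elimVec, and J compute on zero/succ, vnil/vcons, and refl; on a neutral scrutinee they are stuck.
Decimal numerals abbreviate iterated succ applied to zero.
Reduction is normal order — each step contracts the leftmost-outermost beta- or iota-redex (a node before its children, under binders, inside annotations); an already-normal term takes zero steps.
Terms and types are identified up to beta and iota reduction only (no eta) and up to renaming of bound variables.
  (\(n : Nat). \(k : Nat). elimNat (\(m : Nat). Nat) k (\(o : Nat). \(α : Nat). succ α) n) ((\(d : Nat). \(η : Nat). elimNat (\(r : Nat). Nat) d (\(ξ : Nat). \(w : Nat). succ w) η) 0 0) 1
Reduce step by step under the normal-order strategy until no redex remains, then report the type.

normal-order reduction sequence:
  (\(n : Nat). \(k : Nat). elimNat (\(m : Nat). Nat) k (\(o : Nat). \(α : Nat). succ α) n) ((\(d : Nat). \(η : Nat). elimNat (\(r : Nat). Nat) d (\(ξ : Nat). \(w : Nat). succ w) η) 0 0) 1
  ~> (\(n : Nat). elimNat (\(k : Nat). Nat) n (\(m : Nat). \(o : Nat). succ o) ((\(α : Nat). \(d : Nat). elimNat (\(η : Nat). Nat) α (\(r : Nat). \(ξ : Nat). succ ξ) d) 0 0)) 1
  ~> elimNat (\(n : Nat). Nat) 1 (\(k : Nat). \(m : Nat). succ m) ((\(o : Nat). \(α : Nat). elimNat (\(d : Nat). Nat) o (\(η : Nat). \(r : Nat). succ r) α) 0 0)
  ~> elimNat (\(n : Nat). Nat) 1 (\(k : Nat). \(m : Nat). succ m) ((\(o : Nat). elimNat (\(α : Nat). Nat) 0 (\(d : Nat). \(η : Nat). succ η) o) 0)
  ~> elimNat (\(n : Nat). Nat) 1 (\(k : Nat). \(m : Nat). succ m) (elimNat (\(o : Nat). Nat) 0 (\(α : Nat). \(d : Nat). succ d) 0)
  ~> elimNat (\(n : Nat). Nat) 1 (\(k : Nat). \(m : Nat). succ m) 0
  ~> 1
type:
  Nat


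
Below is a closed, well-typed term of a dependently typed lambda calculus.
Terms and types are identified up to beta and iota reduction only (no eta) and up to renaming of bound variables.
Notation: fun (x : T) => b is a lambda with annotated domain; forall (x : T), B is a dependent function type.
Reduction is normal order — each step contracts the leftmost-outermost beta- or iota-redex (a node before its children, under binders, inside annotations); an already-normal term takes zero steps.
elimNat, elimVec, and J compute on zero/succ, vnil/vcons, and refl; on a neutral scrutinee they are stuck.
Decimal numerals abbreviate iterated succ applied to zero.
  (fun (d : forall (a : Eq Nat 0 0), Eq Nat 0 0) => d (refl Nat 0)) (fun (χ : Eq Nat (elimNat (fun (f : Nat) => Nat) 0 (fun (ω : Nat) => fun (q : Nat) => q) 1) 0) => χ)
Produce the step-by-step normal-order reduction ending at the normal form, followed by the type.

reduction (normal order):
  (fun (d : forall (a : Eq Nat 0 0), Eq Nat 0 0) => d (refl Nat 0)) (fun (χ : Eq Nat (elimNat (fun (f : Nat) => Nat) 0 (fun (ω : Nat) => fun (q : Nat) => q) 1) 0) => χ)
  ~> (fun (d : Eq Nat (elimNat (fun (a : Nat) => Nat) 0 (fun (χ : Nat) => fun (f : Nat) => f) 1) 0) => d) (refl Nat 0)
  ~> refl Nat 0
type:
  Eq Nat 0 0


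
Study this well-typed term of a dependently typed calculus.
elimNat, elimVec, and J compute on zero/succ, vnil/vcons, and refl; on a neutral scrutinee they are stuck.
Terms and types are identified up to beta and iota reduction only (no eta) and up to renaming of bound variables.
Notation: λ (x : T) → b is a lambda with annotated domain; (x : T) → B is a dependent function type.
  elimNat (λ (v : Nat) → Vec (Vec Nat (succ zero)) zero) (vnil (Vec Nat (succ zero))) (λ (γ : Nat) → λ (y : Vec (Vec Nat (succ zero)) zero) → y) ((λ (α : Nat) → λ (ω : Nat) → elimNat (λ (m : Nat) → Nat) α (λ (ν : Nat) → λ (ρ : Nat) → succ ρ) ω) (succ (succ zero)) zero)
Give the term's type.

type:
  Vec (Vec Nat (succ zero)) zero


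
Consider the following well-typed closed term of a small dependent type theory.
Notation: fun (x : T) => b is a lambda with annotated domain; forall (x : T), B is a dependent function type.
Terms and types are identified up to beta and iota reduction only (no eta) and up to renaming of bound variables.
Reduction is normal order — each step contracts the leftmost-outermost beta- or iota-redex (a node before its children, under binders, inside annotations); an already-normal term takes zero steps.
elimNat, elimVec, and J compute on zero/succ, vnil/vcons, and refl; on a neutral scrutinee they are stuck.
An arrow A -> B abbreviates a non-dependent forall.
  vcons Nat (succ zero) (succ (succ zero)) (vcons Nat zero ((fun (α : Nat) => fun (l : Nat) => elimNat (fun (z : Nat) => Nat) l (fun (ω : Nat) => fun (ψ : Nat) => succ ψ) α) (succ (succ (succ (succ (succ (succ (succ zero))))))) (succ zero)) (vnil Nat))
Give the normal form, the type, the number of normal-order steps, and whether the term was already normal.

normal form:
  vcons Nat (succ zero) (succ (succ zero)) (vcons Nat zero (succ (succ (succ (succ (succ (succ (succ (succ zero)))))))) (vnil Nat))
inferred type:
  Vec Nat (succ (succ zero))
normal-order step count: 24
started in normal form: no
first redex: a beta-redex


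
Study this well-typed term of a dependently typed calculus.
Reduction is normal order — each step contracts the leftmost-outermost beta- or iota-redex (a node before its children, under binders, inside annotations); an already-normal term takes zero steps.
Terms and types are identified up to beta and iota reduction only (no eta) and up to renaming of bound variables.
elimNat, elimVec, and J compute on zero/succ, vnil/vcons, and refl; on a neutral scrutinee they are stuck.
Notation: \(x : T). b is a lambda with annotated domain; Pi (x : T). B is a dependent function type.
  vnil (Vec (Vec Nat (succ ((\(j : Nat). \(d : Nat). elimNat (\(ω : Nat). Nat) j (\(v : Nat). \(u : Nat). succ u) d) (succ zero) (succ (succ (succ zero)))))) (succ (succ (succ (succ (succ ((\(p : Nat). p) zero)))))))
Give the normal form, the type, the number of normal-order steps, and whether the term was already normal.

reduced normal form:
  vnil (Vec (Vec Nat (succ (succ (succ (succ (succ zero)))))) (succ (succ (succ (succ (succ zero))))))
inferred type:
  Vec (Vec (Vec Nat (succ (succ (succ (succ (succ zero)))))) (succ (succ (succ (succ (succ zero)))))) zero
steps to reach normal form (normal order): 13
started in normal form: no
first contracted redex: a beta-redex


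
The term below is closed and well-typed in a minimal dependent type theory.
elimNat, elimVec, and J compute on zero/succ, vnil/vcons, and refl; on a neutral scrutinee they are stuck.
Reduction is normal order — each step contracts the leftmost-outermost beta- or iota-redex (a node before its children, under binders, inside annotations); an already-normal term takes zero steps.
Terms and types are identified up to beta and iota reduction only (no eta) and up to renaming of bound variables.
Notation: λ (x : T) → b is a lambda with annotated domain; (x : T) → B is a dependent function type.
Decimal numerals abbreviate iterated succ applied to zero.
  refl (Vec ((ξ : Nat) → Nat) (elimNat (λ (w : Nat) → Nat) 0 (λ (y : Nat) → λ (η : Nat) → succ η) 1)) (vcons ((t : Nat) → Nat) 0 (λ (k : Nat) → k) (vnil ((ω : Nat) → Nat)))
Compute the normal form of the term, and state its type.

reduced normal form:
  refl (Vec ((ξ : Nat) → Nat) 1) (vcons ((w : Nat) → Nat) 0 (λ (y : Nat) → y) (vnil ((η : Nat) → Nat)))
type:
  Eq (Vec ((ξ : Nat) → Nat) 1) (vcons ((w : Nat) → Nat) 0 (λ (y : Nat) → y) (vnil ((η : Nat) → Nat))) (vcons ((t : Nat) → Nat) 0 (λ (k : Nat) → k) (vnil ((ω : Nat) → Nat)))
observation: 4 normal-order steps normalize the term, beginning with an elimNat iota-redex.


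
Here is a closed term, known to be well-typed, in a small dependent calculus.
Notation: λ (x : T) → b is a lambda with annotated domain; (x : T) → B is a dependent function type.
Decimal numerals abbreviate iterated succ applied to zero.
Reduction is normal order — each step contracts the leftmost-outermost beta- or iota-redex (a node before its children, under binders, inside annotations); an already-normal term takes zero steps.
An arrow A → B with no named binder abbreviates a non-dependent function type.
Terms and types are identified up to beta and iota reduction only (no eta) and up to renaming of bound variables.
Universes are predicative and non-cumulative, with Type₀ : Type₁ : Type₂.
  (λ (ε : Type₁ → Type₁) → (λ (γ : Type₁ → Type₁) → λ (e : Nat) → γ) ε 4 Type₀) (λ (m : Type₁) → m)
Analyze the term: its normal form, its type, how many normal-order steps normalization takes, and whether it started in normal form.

normal form:
  Type₀
the term's type:
  Type₁
normal-order step count: 4
already normal: no
first contracted redex: a beta-redex


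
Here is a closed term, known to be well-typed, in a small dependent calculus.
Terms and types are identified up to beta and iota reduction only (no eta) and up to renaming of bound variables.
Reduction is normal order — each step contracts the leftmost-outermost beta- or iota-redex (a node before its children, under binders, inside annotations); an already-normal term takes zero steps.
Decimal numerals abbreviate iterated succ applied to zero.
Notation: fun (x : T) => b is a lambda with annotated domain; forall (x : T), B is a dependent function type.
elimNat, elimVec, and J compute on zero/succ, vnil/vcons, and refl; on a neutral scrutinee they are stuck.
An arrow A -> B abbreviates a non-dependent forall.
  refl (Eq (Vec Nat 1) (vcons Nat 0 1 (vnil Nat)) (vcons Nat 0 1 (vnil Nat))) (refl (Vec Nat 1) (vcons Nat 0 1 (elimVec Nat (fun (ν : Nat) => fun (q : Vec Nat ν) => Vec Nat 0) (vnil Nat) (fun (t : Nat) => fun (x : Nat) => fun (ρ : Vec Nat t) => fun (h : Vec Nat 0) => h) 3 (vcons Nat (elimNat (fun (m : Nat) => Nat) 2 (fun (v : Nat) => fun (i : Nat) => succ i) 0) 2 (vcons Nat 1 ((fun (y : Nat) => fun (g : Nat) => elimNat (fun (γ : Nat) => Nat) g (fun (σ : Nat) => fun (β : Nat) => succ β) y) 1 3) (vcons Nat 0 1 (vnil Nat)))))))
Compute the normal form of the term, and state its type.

reduced normal form:
  refl (Eq (Vec Nat 1) (vcons Nat 0 1 (vnil Nat)) (vcons Nat 0 1 (vnil Nat))) (refl (Vec Nat 1) (vcons Nat 0 1 (vnil Nat)))
inferred type:
  Eq (Eq (Vec Nat 1) (vcons Nat 0 1 (vnil Nat)) (vcons Nat 0 1 (vnil Nat))) (refl (Vec Nat 1) (vcons Nat 0 1 (vnil Nat))) (refl (Vec Nat 1) (vcons Nat 0 1 (vnil Nat)))
observation: the leftmost-outermost redex is an elimVec iota-redex, and normalization takes 16 steps.


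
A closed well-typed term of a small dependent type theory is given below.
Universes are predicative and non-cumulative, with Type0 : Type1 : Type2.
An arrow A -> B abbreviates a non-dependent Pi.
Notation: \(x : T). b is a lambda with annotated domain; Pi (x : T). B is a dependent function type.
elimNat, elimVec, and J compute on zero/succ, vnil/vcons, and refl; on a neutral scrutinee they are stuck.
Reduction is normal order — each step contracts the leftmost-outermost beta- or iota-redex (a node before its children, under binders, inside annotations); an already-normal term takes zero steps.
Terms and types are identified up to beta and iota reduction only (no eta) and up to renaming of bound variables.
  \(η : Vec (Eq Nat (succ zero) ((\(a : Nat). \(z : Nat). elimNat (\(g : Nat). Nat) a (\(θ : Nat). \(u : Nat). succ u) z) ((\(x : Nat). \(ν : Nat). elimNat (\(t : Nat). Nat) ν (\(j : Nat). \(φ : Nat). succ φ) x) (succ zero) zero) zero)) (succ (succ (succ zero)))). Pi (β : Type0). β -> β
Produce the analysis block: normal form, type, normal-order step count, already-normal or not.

resulting normal form:
  \(η : Vec (Eq Nat (succ zero) (succ zero)) (succ (succ (succ zero)))). Pi (a : Type0). a -> a
inferred type:
  Vec (Eq Nat (succ zero) (succ zero)) (succ (succ (succ zero))) -> Type1
reduction steps (normal order): 9
started in normal form: no
first contracted redex: a beta-redex


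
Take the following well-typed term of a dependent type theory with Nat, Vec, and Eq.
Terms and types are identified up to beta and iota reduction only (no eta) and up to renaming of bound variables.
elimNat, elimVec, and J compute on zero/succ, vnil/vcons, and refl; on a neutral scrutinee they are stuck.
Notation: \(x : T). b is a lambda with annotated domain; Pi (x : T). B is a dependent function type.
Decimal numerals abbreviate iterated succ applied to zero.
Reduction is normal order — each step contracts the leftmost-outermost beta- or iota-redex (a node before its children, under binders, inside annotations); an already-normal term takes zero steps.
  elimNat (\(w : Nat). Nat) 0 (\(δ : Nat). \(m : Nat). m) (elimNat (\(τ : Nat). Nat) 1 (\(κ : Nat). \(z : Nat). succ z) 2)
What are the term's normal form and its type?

reduced normal form:
  0
type:
  Nat
observation: the leftmost-outermost redex is an elimNat iota-redex, and normalization takes 17 steps.


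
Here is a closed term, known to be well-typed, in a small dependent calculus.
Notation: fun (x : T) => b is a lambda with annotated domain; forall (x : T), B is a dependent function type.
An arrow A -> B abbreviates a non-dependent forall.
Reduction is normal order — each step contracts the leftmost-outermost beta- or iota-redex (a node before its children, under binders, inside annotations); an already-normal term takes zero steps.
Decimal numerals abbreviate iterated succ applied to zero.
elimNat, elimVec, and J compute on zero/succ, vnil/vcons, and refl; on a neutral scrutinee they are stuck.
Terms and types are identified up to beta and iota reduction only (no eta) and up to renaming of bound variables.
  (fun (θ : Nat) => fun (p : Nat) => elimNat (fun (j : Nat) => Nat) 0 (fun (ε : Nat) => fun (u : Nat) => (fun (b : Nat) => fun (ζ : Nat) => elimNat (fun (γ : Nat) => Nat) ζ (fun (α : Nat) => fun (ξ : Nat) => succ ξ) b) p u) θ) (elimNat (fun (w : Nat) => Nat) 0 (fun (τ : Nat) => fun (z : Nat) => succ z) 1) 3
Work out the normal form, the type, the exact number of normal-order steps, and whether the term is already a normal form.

reduced normal form:
  3
inferred type:
  Nat
normal-order step count: 22
term was already normal: no
first contracted redex: a beta-redex


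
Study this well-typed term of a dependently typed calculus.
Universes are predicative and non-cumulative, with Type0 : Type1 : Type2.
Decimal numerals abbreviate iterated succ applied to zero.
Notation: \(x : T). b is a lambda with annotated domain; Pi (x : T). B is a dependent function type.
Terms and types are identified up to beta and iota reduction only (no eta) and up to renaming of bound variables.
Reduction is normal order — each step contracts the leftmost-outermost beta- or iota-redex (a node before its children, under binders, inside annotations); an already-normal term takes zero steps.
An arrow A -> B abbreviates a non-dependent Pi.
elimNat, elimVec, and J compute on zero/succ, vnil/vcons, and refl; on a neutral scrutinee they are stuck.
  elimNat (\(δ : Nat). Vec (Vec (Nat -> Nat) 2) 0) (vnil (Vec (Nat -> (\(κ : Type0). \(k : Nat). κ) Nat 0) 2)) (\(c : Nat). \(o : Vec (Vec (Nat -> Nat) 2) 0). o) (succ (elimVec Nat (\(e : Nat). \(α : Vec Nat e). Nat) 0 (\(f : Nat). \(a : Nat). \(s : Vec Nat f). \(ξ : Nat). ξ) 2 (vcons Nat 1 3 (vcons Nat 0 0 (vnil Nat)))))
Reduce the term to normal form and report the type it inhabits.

reduced normal form:
  vnil (Vec (Nat -> Nat) 2)
type:
  Vec (Vec (Nat -> Nat) 2) 0


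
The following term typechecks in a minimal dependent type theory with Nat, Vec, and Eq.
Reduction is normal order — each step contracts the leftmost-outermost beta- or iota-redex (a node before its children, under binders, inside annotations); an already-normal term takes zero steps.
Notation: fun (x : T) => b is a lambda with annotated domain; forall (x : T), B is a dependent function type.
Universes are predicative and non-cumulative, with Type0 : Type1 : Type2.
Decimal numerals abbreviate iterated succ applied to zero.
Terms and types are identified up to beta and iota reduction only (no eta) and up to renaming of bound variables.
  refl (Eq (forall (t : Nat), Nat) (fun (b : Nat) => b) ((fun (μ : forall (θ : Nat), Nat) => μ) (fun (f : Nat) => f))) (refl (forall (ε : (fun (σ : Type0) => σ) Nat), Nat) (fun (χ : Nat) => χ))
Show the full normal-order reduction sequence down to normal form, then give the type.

normal-order reduction:
  refl (Eq (forall (t : Nat), Nat) (fun (b : Nat) => b) ((fun (μ : forall (θ : Nat), Nat) => μ) (fun (f : Nat) => f))) (refl (forall (ε : (fun (σ : Type0) => σ) Nat), Nat) (fun (χ : Nat) => χ))
  ~> refl (Eq (forall (t : Nat), Nat) (fun (b : Nat) => b) (fun (μ : Nat) => μ)) (refl (forall (θ : (fun (f : Type0) => f) Nat), Nat) (fun (ε : Nat) => ε))
  ~> refl (Eq (forall (t : Nat), Nat) (fun (b : Nat) => b) (fun (μ : Nat) => μ)) (refl (forall (θ : Nat), Nat) (fun (f : Nat) => f))
inferred type:
  Eq (Eq (forall (t : Nat), Nat) (fun (b : Nat) => b) (fun (μ : Nat) => μ)) (refl (forall (θ : Nat), Nat) (fun (f : Nat) => f)) (refl (forall (ε : Nat), Nat) (fun (σ : Nat) => σ))
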